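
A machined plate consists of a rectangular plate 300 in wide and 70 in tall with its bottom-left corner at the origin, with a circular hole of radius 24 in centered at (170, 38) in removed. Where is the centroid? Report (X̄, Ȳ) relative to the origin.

X̄ = 148.11 in, Ȳ = 34.72 in

Part | A | x̄ᵢ | ȳᵢ | A·x̄ᵢ | A·ȳᵢ
plate | 21000.00 | 150.00 | 35.00 | 3150000.00 | 735000.00
hole | -1809.56 | 170.00 | 38.00 | -307624.75 | -68763.18
Σ | 19190.44 |  |  | 2842375.25 | 666236.82
X̄ = 2842375.25 / 19190.44 = 148.11 in
Ȳ = 666236.82 / 19190.44 = 34.72 in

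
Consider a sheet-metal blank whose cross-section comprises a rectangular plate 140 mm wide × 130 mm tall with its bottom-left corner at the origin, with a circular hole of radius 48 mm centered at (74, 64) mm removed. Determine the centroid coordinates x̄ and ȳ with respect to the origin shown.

Part | A | x̄ᵢ | ȳᵢ | A·x̄ᵢ | A·ȳᵢ
plate | 18200.00 | 70.00 | 65.00 | 1274000.00 | 1183000.00
hole | -7238.23 | 74.00 | 64.00 | -535628.98 | -463246.69
Σ | 10961.77 |  |  | 738371.02 | 719753.31
x̄ = 738371.02 / 10961.77 = 67.36 mm
ȳ = 719753.31 / 10961.77 = 65.66 mm

x̄ = 67.36 mm, ȳ = 65.66 mm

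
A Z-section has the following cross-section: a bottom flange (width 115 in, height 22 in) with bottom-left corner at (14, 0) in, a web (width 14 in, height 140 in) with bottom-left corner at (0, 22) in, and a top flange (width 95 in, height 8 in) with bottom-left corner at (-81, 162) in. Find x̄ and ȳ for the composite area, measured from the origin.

bottom flange: A = 115 × 22 = 2530.00, centroid at (71.50, 11.00).
web: A = 14 × 140 = 1960.00, centroid at (7.00, 92.00).
top flange: A = 95 × 8 = 760.00, centroid at (-33.50, 166.00).
ΣA = 5250.00 in²
ΣAx̄ = (2530.00)(71.50) + (1960.00)(7.00) + (760.00)(-33.50) = 169155.00 in³
ΣAȳ = (2530.00)(11.00) + (1960.00)(92.00) + (760.00)(166.00) = 334310.00 in³
x̄ = 169155.00 / 5250.00 = 32.22 in
ȳ = 334310.00 / 5250.00 = 63.68 in

x̄ = 32.22 in, ȳ = 63.68 in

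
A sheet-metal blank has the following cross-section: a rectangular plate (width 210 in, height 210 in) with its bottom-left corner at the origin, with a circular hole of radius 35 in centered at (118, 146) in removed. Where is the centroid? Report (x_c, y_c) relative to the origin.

plate: A = 210 × 210 = 44100.00, centroid at (105.00, 105.00).
hole: A = −π·35² = -3848.45, centroid at (118.00, 146.00).
ΣA = 40251.55 in², ΣAx_c = 4176382.78 in³, ΣAy_c = 4068626.15 in³.
x_c = 4176382.78/40251.55 = 103.76 in; y_c = 4068626.15/40251.55 = 101.08 in.

x_c = 103.76 in, y_c = 101.08 in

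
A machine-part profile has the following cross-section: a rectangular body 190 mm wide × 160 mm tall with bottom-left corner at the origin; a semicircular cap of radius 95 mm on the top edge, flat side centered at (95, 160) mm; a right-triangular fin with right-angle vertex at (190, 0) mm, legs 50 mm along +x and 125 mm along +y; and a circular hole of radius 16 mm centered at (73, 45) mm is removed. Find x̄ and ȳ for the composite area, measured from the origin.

x̄ = 102.82 mm, ȳ = 114.42 mm

rectangular body: A = 190 × 160 = 30400.00, centroid at (95.00, 80.00).
semicircular top: A = ½π·95² = 14176.44, centroid at (95.00, 200.32).
triangular fin: A = ½·50·125 = 3125.00, centroid at (206.67, 41.67).
hole: A = −π·16² = -804.25, centroid at (73.00, 45.00).
ΣA = 46897.19 mm²
ΣAx̄ = (30400.00)(95.00) + (14176.44)(95.00) + (3125.00)(206.67) + (-804.25)(73.00) = 4821884.75 mm³
ΣAȳ = (30400.00)(80.00) + (14176.44)(200.32) + (3125.00)(41.67) + (-804.25)(45.00) = 5365830.42 mm³
x̄ = 4821884.75 / 46897.19 = 102.82 mm
ȳ = 5365830.42 / 46897.19 = 114.42 mm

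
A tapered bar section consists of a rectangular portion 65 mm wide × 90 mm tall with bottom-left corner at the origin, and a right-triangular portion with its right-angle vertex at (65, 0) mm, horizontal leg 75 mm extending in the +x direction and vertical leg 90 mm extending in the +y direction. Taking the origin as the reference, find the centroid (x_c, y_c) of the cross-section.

rectangular portion: A = 65 × 90 = 5850.00, centroid at (32.50, 45.00).
triangular portion: A = ½·75·90 = 3375.00, centroid at (90.00, 30.00).
ΣA = 9225.00 mm²
ΣAx_c = (5850.00)(32.50) + (3375.00)(90.00) = 493875.00 mm³
ΣAy_c = (5850.00)(45.00) + (3375.00)(30.00) = 364500.00 mm³
x_c = 493875.00 / 9225.00 = 53.54 mm
y_c = 364500.00 / 9225.00 = 39.51 mm

x_c = 53.54 mm, y_c = 39.51 mm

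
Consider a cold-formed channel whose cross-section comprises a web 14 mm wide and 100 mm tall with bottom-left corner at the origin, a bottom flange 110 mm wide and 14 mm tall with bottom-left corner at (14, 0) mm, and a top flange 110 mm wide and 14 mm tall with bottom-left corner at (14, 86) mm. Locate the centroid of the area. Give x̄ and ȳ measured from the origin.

web: A = 14 × 100 = 1400.00, centroid at (7.00, 50.00).
bottom flange: A = 110 × 14 = 1540.00, centroid at (69.00, 7.00).
top flange: A = 110 × 14 = 1540.00, centroid at (69.00, 93.00).
ΣA = 4480.00 mm², ΣAx̄ = 222320.00 mm³, ΣAȳ = 224000.00 mm³.
x̄ = 222320.00/4480.00 = 49.62 mm; ȳ = 224000.00/4480.00 = 50.00 mm.

x̄ = 49.62 mm, ȳ = 50.00 mm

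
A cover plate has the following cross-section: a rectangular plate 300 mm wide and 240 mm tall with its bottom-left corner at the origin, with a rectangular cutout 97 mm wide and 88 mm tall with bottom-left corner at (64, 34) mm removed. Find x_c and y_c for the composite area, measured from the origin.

plate: A = 300 × 240 = 72000.00, centroid at (150.00, 120.00).
hole: A = −(97 × 88) = -8536.00, centroid at (112.50, 78.00).
ΣA = 63464.00 mm²
ΣAx_c = (72000.00)(150.00) + (-8536.00)(112.50) = 9839700.00 mm³
ΣAy_c = (72000.00)(120.00) + (-8536.00)(78.00) = 7974192.00 mm³
x_c = 9839700.00 / 63464.00 = 155.04 mm
y_c = 7974192.00 / 63464.00 = 125.65 mm

x_c = 155.04 mm, y_c = 125.65 mm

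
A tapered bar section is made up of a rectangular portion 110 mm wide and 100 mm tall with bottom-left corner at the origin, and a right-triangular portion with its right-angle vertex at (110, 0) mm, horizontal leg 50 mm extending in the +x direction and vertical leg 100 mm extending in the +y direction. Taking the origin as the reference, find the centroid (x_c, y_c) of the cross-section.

rectangular portion: A = 110 × 100 = 11000.00, centroid at (55.00, 50.00).
triangular portion: A = ½·50·100 = 2500.00, centroid at (126.67, 33.33).
ΣA = 13500.00 mm², ΣAx_c = 921666.67 mm³, ΣAy_c = 633333.33 mm³.
x_c = 921666.67/13500.00 = 68.27 mm; y_c = 633333.33/13500.00 = 46.91 mm.

x_c = 68.27 mm, y_c = 46.91 mm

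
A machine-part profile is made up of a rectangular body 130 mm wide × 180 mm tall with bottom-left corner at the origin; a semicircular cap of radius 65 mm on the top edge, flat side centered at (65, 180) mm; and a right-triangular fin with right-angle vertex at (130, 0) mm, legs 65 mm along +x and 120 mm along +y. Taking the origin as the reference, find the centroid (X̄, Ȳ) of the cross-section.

X̄ = 74.96 mm, Ȳ = 107.25 mm

rectangular body: A = 130 × 180 = 23400.00, centroid at (65.00, 90.00).
semicircular top: A = ½π·65² = 6636.61, centroid at (65.00, 207.59).
triangular fin: A = ½·65·120 = 3900.00, centroid at (151.67, 40.00).
ΣA = 33936.61 mm², ΣAX̄ = 2543879.94 mm³, ΣAȲ = 3639673.94 mm³.
X̄ = 2543879.94/33936.61 = 74.96 mm; Ȳ = 3639673.94/33936.61 = 107.25 mm.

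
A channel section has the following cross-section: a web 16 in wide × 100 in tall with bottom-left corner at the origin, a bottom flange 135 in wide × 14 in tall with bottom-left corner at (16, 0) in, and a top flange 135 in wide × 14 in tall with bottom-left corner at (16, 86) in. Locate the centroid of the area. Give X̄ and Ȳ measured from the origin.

web: A = 16 × 100 = 1600.00, centroid at (8.00, 50.00).
bottom flange: A = 135 × 14 = 1890.00, centroid at (83.50, 7.00).
top flange: A = 135 × 14 = 1890.00, centroid at (83.50, 93.00).
ΣA = 5380.00 in²
ΣAX̄ = (1600.00)(8.00) + (1890.00)(83.50) + (1890.00)(83.50) = 328430.00 in³
ΣAȲ = (1600.00)(50.00) + (1890.00)(7.00) + (1890.00)(93.00) = 269000.00 in³
X̄ = 328430.00 / 5380.00 = 61.05 in
Ȳ = 269000.00 / 5380.00 = 50.00 in

X̄ = 61.05 in, Ȳ = 50.00 in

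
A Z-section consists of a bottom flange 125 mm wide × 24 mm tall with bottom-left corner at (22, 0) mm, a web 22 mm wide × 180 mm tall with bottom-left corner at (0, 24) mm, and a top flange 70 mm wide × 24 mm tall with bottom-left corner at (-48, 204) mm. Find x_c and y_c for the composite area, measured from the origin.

bottom flange: A = 125 × 24 = 3000.00, centroid at (84.50, 12.00).
web: A = 22 × 180 = 3960.00, centroid at (11.00, 114.00).
top flange: A = 70 × 24 = 1680.00, centroid at (-13.00, 216.00).
ΣA = 8640.00 mm²
ΣAx_c = (3000.00)(84.50) + (3960.00)(11.00) + (1680.00)(-13.00) = 275220.00 mm³
ΣAy_c = (3000.00)(12.00) + (3960.00)(114.00) + (1680.00)(216.00) = 850320.00 mm³
x_c = 275220.00 / 8640.00 = 31.85 mm
y_c = 850320.00 / 8640.00 = 98.42 mm

x_c = 31.85 mm, y_c = 98.42 mm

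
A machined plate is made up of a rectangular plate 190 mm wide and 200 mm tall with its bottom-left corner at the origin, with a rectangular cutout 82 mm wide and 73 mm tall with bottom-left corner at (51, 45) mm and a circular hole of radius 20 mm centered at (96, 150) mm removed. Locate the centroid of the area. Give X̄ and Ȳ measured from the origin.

plate: A = 190 × 200 = 38000.00, centroid at (95.00, 100.00).
hole 1: A = −(82 × 73) = -5986.00, centroid at (92.00, 81.50).
hole 2: A = −π·20² = -1256.64, centroid at (96.00, 150.00).
ΣA = 30757.36 mm², ΣAX̄ = 2938650.84 mm³, ΣAȲ = 3123645.44 mm³.
X̄ = 2938650.84/30757.36 = 95.54 mm; Ȳ = 3123645.44/30757.36 = 101.56 mm.

X̄ = 95.54 mm, Ȳ = 101.56 mm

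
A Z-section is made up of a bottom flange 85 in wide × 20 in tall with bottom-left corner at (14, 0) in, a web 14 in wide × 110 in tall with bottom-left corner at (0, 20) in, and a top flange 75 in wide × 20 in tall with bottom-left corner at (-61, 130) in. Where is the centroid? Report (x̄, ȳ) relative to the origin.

Part | A | x̄ᵢ | ȳᵢ | A·x̄ᵢ | A·ȳᵢ
bottom flange | 1700.00 | 56.50 | 10.00 | 96050.00 | 17000.00
web | 1540.00 | 7.00 | 75.00 | 10780.00 | 115500.00
top flange | 1500.00 | -23.50 | 140.00 | -35250.00 | 210000.00
Σ | 4740.00 |  |  | 71580.00 | 342500.00
x̄ = 71580.00 / 4740.00 = 15.10 in
ȳ = 342500.00 / 4740.00 = 72.26 in

x̄ = 15.10 in, ȳ = 72.26 in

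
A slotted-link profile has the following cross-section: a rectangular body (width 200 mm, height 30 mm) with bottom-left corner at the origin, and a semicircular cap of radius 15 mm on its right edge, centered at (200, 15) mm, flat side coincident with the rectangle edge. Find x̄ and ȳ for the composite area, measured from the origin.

rectangular body: A = 200 × 30 = 6000.00, centroid at (100.00, 15.00).
semicircular end: A = ½π·15² = 353.43, centroid at (206.37, 15.00).
ΣA = 6353.43 mm²
ΣAx̄ = (6000.00)(100.00) + (353.43)(206.37) = 672935.83 mm³
ΣAȳ = (6000.00)(15.00) + (353.43)(15.00) = 95301.44 mm³
x̄ = 672935.83 / 6353.43 = 105.92 mm
ȳ = 95301.44 / 6353.43 = 15.00 mm

x̄ = 105.92 mm, ȳ = 15.00 mm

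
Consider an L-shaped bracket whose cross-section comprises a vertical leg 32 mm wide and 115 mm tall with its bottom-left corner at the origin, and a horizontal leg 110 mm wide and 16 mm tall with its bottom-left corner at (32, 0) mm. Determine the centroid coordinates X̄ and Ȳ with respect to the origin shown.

Part | A | x̄ᵢ | ȳᵢ | A·x̄ᵢ | A·ȳᵢ
vertical leg | 3680.00 | 16.00 | 57.50 | 58880.00 | 211600.00
horizontal leg | 1760.00 | 87.00 | 8.00 | 153120.00 | 14080.00
Σ | 5440.00 |  |  | 212000.00 | 225680.00
X̄ = 212000.00 / 5440.00 = 38.97 mm
Ȳ = 225680.00 / 5440.00 = 41.49 mm

X̄ = 38.97 mm, Ȳ = 41.49 mm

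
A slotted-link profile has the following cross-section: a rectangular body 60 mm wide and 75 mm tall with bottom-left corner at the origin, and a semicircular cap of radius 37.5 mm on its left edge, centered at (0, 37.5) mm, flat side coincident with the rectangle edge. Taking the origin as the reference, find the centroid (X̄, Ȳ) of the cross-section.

X̄ = 14.88 mm, Ȳ = 37.50 mm

rectangular body: A = 60 × 75 = 4500.00, centroid at (30.00, 37.50).
semicircular end: A = ½π·37.5² = 2208.93, centroid at (-15.92, 37.50).
ΣA = 6708.93 mm²
ΣAX̄ = (4500.00)(30.00) + (2208.93)(-15.92) = 99843.75 mm³
ΣAȲ = (4500.00)(37.50) + (2208.93)(37.50) = 251584.96 mm³
X̄ = 99843.75 / 6708.93 = 14.88 mm
Ȳ = 251584.96 / 6708.93 = 37.50 mm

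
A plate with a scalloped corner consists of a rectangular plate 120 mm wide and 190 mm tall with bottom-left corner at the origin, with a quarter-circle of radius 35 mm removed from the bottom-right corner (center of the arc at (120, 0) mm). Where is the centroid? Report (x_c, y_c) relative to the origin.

plate: A = 120 × 190 = 22800.00, centroid at (60.00, 95.00).
removed quarter-circle: A = −¼π·35² = -962.11, centroid at (105.15, 14.85).
ΣA = 21837.89 mm²
ΣAx_c = (22800.00)(60.00) + (-962.11)(105.15) = 1266838.14 mm³
ΣAy_c = (22800.00)(95.00) + (-962.11)(14.85) = 2151708.33 mm³
x_c = 1266838.14 / 21837.89 = 58.01 mm
y_c = 2151708.33 / 21837.89 = 98.53 mm

x_c = 58.01 mm, y_c = 98.53 mm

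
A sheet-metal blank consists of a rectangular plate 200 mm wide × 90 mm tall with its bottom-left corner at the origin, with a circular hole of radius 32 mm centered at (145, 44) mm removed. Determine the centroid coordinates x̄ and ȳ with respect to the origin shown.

x̄ = 90.21 mm, ȳ = 45.22 mm

plate: A = 200 × 90 = 18000.00, centroid at (100.00, 45.00).
hole: A = −π·32² = -3216.99, centroid at (145.00, 44.00).
ΣA = 14783.01 mm²
ΣAx̄ = (18000.00)(100.00) + (-3216.99)(145.00) = 1333536.32 mm³
ΣAȳ = (18000.00)(45.00) + (-3216.99)(44.00) = 668452.40 mm³
x̄ = 1333536.32 / 14783.01 = 90.21 mm
ȳ = 668452.40 / 14783.01 = 45.22 mm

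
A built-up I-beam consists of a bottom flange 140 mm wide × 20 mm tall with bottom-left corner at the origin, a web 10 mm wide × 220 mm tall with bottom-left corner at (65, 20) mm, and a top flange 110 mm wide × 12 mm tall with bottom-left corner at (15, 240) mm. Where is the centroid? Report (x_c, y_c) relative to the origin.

x_c = 70.00 mm, y_c = 101.06 mm

bottom flange: A = 140 × 20 = 2800.00, centroid at (70.00, 10.00).
web: A = 10 × 220 = 2200.00, centroid at (70.00, 130.00).
top flange: A = 110 × 12 = 1320.00, centroid at (70.00, 246.00).
ΣA = 6320.00 mm²
ΣAx_c = (2800.00)(70.00) + (2200.00)(70.00) + (1320.00)(70.00) = 442400.00 mm³
ΣAy_c = (2800.00)(10.00) + (2200.00)(130.00) + (1320.00)(246.00) = 638720.00 mm³
x_c = 442400.00 / 6320.00 = 70.00 mm
y_c = 638720.00 / 6320.00 = 101.06 mm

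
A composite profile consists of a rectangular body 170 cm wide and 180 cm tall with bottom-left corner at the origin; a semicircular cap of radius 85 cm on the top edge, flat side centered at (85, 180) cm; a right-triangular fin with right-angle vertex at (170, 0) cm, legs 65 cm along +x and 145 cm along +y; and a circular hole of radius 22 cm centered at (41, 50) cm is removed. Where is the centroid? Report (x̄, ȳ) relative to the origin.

rectangular body: A = 170 × 180 = 30600.00, centroid at (85.00, 90.00).
semicircular top: A = ½π·85² = 11349.00, centroid at (85.00, 216.08).
triangular fin: A = ½·65·145 = 4712.50, centroid at (191.67, 48.33).
hole: A = −π·22² = -1520.53, centroid at (41.00, 50.00).
ΣA = 45140.97 cm²
ΣAx̄ = (30600.00)(85.00) + (11349.00)(85.00) + (4712.50)(191.67) + (-1520.53)(41.00) = 4406552.70 cm³
ΣAȳ = (30600.00)(90.00) + (11349.00)(216.08) + (4712.50)(48.33) + (-1520.53)(50.00) = 5357981.58 cm³
x̄ = 4406552.70 / 45140.97 = 97.62 cm
ȳ = 5357981.58 / 45140.97 = 118.69 cm

x̄ = 97.62 cm, ȳ = 118.69 cm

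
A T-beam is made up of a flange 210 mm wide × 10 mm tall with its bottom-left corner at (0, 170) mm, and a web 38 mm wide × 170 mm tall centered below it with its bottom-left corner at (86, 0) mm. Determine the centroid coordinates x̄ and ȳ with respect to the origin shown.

web: A = 38 × 170 = 6460.00, centroid at (105.00, 85.00).
flange: A = 210 × 10 = 2100.00, centroid at (105.00, 175.00).
ΣA = 8560.00 mm²
ΣAx̄ = (6460.00)(105.00) + (2100.00)(105.00) = 898800.00 mm³
ΣAȳ = (6460.00)(85.00) + (2100.00)(175.00) = 916600.00 mm³
x̄ = 898800.00 / 8560.00 = 105.00 mm
ȳ = 916600.00 / 8560.00 = 107.08 mm

x̄ = 105.00 mm, ȳ = 107.08 mm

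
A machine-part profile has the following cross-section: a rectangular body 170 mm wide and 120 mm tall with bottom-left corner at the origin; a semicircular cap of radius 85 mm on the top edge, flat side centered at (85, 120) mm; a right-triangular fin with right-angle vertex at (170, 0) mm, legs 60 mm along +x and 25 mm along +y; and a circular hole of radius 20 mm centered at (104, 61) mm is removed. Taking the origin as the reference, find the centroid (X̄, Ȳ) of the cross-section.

X̄ = 86.76 mm, Ȳ = 93.62 mm

rectangular body: A = 170 × 120 = 20400.00, centroid at (85.00, 60.00).
semicircular top: A = ½π·85² = 11349.00, centroid at (85.00, 156.08).
triangular fin: A = ½·60·25 = 750.00, centroid at (190.00, 8.33).
hole: A = −π·20² = -1256.64, centroid at (104.00, 61.00).
ΣA = 31242.37 mm²
ΣAX̄ = (20400.00)(85.00) + (11349.00)(85.00) + (750.00)(190.00) + (-1256.64)(104.00) = 2710475.04 mm³
ΣAȲ = (20400.00)(60.00) + (11349.00)(156.08) + (750.00)(8.33) + (-1256.64)(61.00) = 2924892.22 mm³
X̄ = 2710475.04 / 31242.37 = 86.76 mm
Ȳ = 2924892.22 / 31242.37 = 93.62 mm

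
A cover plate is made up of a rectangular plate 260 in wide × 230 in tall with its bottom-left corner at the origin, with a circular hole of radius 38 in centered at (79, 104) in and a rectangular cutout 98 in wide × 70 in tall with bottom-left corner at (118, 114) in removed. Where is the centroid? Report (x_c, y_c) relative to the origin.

plate: A = 260 × 230 = 59800.00, centroid at (130.00, 115.00).
hole 1: A = −π·38² = -4536.46, centroid at (79.00, 104.00).
hole 2: A = −(98 × 70) = -6860.00, centroid at (167.00, 149.00).
ΣA = 48403.54 in²
ΣAx_c = (59800.00)(130.00) + (-4536.46)(79.00) + (-6860.00)(167.00) = 6269999.68 in³
ΣAy_c = (59800.00)(115.00) + (-4536.46)(104.00) + (-6860.00)(149.00) = 5383068.18 in³
x_c = 6269999.68 / 48403.54 = 129.54 in
y_c = 5383068.18 / 48403.54 = 111.21 in

x_c = 129.54 in, y_c = 111.21 in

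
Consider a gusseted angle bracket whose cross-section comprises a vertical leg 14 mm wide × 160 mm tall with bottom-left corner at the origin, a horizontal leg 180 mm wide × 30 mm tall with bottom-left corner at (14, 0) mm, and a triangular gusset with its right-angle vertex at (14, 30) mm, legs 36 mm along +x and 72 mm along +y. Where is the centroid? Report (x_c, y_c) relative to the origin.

vertical leg: A = 14 × 160 = 2240.00, centroid at (7.00, 80.00).
horizontal leg: A = 180 × 30 = 5400.00, centroid at (104.00, 15.00).
gusset: A = ½·36·72 = 1296.00, centroid at (26.00, 54.00).
ΣA = 8936.00 mm², ΣAx_c = 610976.00 mm³, ΣAy_c = 330184.00 mm³.
x_c = 610976.00/8936.00 = 68.37 mm; y_c = 330184.00/8936.00 = 36.95 mm.

x_c = 68.37 mm, y_c = 36.95 mm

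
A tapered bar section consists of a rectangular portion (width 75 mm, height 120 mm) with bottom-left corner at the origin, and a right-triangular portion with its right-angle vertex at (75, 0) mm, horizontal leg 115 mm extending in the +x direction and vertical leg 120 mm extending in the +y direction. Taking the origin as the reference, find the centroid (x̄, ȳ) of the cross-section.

x̄ = 70.41 mm, ȳ = 51.32 mm

rectangular portion: A = 75 × 120 = 9000.00, centroid at (37.50, 60.00).
triangular portion: A = ½·115·120 = 6900.00, centroid at (113.33, 40.00).
ΣA = 15900.00 mm², ΣAx̄ = 1119500.00 mm³, ΣAȳ = 816000.00 mm³.
x̄ = 1119500.00/15900.00 = 70.41 mm; ȳ = 816000.00/15900.00 = 51.32 mm.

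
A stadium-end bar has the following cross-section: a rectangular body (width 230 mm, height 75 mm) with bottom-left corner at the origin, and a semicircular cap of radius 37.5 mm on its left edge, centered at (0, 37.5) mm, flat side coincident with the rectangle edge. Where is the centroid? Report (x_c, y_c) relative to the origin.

rectangular body: A = 230 × 75 = 17250.00, centroid at (115.00, 37.50).
semicircular end: A = ½π·37.5² = 2208.93, centroid at (-15.92, 37.50).
ΣA = 19458.93 mm²
ΣAx_c = (17250.00)(115.00) + (2208.93)(-15.92) = 1948593.75 mm³
ΣAy_c = (17250.00)(37.50) + (2208.93)(37.50) = 729709.96 mm³
x_c = 1948593.75 / 19458.93 = 100.14 mm
y_c = 729709.96 / 19458.93 = 37.50 mm

x_c = 100.14 mm, y_c = 37.50 mm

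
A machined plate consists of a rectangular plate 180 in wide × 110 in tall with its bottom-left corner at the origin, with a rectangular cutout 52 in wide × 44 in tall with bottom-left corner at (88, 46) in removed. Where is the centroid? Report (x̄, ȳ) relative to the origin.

x̄ = 86.86 in, ȳ = 53.30 in

plate: A = 180 × 110 = 19800.00, centroid at (90.00, 55.00).
hole: A = −(52 × 44) = -2288.00, centroid at (114.00, 68.00).
ΣA = 17512.00 in², ΣAx̄ = 1521168.00 in³, ΣAȳ = 933416.00 in³.
x̄ = 1521168.00/17512.00 = 86.86 in; ȳ = 933416.00/17512.00 = 53.30 in.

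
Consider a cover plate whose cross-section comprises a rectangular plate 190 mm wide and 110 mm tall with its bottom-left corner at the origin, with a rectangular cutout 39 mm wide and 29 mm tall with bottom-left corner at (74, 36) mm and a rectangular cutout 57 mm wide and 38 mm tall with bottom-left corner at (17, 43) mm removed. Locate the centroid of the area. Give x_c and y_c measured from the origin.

x_c = 101.19 mm, y_c = 54.43 mm

plate: A = 190 × 110 = 20900.00, centroid at (95.00, 55.00).
hole 1: A = −(39 × 29) = -1131.00, centroid at (93.50, 50.50).
hole 2: A = −(57 × 38) = -2166.00, centroid at (45.50, 62.00).
ΣA = 17603.00 mm²
ΣAx_c = (20900.00)(95.00) + (-1131.00)(93.50) + (-2166.00)(45.50) = 1781198.50 mm³
ΣAy_c = (20900.00)(55.00) + (-1131.00)(50.50) + (-2166.00)(62.00) = 958092.50 mm³
x_c = 1781198.50 / 17603.00 = 101.19 mm
y_c = 958092.50 / 17603.00 = 54.43 mm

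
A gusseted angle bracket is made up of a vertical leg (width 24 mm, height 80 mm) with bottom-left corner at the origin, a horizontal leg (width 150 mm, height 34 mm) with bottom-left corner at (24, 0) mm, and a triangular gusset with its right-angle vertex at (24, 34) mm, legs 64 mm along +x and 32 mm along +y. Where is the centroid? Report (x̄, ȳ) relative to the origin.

x̄ = 71.40 mm, ȳ = 26.01 mm

vertical leg: A = 24 × 80 = 1920.00, centroid at (12.00, 40.00).
horizontal leg: A = 150 × 34 = 5100.00, centroid at (99.00, 17.00).
gusset: A = ½·64·32 = 1024.00, centroid at (45.33, 44.67).
ΣA = 8044.00 mm², ΣAx̄ = 574361.33 mm³, ΣAȳ = 209238.67 mm³.
x̄ = 574361.33/8044.00 = 71.40 mm; ȳ = 209238.67/8044.00 = 26.01 mm.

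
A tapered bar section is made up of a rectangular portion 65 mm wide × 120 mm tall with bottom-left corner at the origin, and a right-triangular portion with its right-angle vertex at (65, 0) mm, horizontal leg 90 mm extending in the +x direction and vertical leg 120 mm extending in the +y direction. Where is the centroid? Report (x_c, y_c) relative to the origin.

rectangular portion: A = 65 × 120 = 7800.00, centroid at (32.50, 60.00).
triangular portion: A = ½·90·120 = 5400.00, centroid at (95.00, 40.00).
ΣA = 13200.00 mm², ΣAx_c = 766500.00 mm³, ΣAy_c = 684000.00 mm³.
x_c = 766500.00/13200.00 = 58.07 mm; y_c = 684000.00/13200.00 = 51.82 mm.

x_c = 58.07 mm, y_c = 51.82 mm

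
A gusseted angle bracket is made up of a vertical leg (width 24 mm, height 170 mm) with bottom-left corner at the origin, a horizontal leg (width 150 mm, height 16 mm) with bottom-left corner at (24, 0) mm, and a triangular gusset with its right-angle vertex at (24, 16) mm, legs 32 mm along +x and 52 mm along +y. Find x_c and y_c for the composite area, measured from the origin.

vertical leg: A = 24 × 170 = 4080.00, centroid at (12.00, 85.00).
horizontal leg: A = 150 × 16 = 2400.00, centroid at (99.00, 8.00).
gusset: A = ½·32·52 = 832.00, centroid at (34.67, 33.33).
ΣA = 7312.00 mm²
ΣAx_c = (4080.00)(12.00) + (2400.00)(99.00) + (832.00)(34.67) = 315402.67 mm³
ΣAy_c = (4080.00)(85.00) + (2400.00)(8.00) + (832.00)(33.33) = 393733.33 mm³
x_c = 315402.67 / 7312.00 = 43.13 mm
y_c = 393733.33 / 7312.00 = 53.85 mm

x_c = 43.13 mm, y_c = 53.85 mm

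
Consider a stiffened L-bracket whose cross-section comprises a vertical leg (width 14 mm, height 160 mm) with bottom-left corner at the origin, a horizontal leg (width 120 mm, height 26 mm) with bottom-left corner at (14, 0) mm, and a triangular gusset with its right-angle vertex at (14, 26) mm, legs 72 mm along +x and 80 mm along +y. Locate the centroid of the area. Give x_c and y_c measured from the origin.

x_c = 43.20 mm, y_c = 45.08 mm

vertical leg: A = 14 × 160 = 2240.00, centroid at (7.00, 80.00).
horizontal leg: A = 120 × 26 = 3120.00, centroid at (74.00, 13.00).
gusset: A = ½·72·80 = 2880.00, centroid at (38.00, 52.67).
ΣA = 8240.00 mm², ΣAx_c = 356000.00 mm³, ΣAy_c = 371440.00 mm³.
x_c = 356000.00/8240.00 = 43.20 mm; y_c = 371440.00/8240.00 = 45.08 mm.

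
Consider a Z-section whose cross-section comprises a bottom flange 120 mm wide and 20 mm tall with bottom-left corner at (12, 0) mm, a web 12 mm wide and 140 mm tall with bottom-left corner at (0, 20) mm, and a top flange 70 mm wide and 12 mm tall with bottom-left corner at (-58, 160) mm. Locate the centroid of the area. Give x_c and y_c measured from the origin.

bottom flange: A = 120 × 20 = 2400.00, centroid at (72.00, 10.00).
web: A = 12 × 140 = 1680.00, centroid at (6.00, 90.00).
top flange: A = 70 × 12 = 840.00, centroid at (-23.00, 166.00).
ΣA = 4920.00 mm²
ΣAx_c = (2400.00)(72.00) + (1680.00)(6.00) + (840.00)(-23.00) = 163560.00 mm³
ΣAy_c = (2400.00)(10.00) + (1680.00)(90.00) + (840.00)(166.00) = 314640.00 mm³
x_c = 163560.00 / 4920.00 = 33.24 mm
y_c = 314640.00 / 4920.00 = 63.95 mm

x_c = 33.24 mm, y_c = 63.95 mm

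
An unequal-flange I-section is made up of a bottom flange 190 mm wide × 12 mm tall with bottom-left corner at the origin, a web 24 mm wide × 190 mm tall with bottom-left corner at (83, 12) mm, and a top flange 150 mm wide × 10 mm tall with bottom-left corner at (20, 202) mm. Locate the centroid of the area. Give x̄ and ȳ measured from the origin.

x̄ = 95.00 mm, ȳ = 97.37 mm

bottom flange: A = 190 × 12 = 2280.00, centroid at (95.00, 6.00).
web: A = 24 × 190 = 4560.00, centroid at (95.00, 107.00).
top flange: A = 150 × 10 = 1500.00, centroid at (95.00, 207.00).
ΣA = 8340.00 mm², ΣAx̄ = 792300.00 mm³, ΣAȳ = 812100.00 mm³.
x̄ = 792300.00/8340.00 = 95.00 mm; ȳ = 812100.00/8340.00 = 97.37 mm.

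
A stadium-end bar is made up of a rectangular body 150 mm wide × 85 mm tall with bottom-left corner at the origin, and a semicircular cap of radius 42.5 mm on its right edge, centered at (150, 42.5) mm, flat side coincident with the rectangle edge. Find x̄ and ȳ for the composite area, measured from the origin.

rectangular body: A = 150 × 85 = 12750.00, centroid at (75.00, 42.50).
semicircular end: A = ½π·42.5² = 2837.25, centroid at (168.04, 42.50).
ΣA = 15587.25 mm², ΣAx̄ = 1433014.71 mm³, ΣAȳ = 662458.16 mm³.
x̄ = 1433014.71/15587.25 = 91.94 mm; ȳ = 662458.16/15587.25 = 42.50 mm.

x̄ = 91.94 mm, ȳ = 42.50 mm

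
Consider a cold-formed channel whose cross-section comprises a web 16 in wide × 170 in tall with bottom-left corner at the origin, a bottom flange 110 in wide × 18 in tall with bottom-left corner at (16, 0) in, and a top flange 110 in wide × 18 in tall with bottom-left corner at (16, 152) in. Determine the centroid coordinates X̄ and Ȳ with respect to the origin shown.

X̄ = 45.35 in, Ȳ = 85.00 in

Part | A | x̄ᵢ | ȳᵢ | A·x̄ᵢ | A·ȳᵢ
web | 2720.00 | 8.00 | 85.00 | 21760.00 | 231200.00
bottom flange | 1980.00 | 71.00 | 9.00 | 140580.00 | 17820.00
top flange | 1980.00 | 71.00 | 161.00 | 140580.00 | 318780.00
Σ | 6680.00 |  |  | 302920.00 | 567800.00
X̄ = 302920.00 / 6680.00 = 45.35 in
Ȳ = 567800.00 / 6680.00 = 85.00 in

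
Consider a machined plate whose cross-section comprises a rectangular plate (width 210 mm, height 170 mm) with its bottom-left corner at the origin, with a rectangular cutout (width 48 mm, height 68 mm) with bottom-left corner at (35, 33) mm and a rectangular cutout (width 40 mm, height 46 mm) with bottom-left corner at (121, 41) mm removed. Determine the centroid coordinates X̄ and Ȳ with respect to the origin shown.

X̄ = 107.74 mm, Ȳ = 88.18 mm

plate: A = 210 × 170 = 35700.00, centroid at (105.00, 85.00).
hole 1: A = −(48 × 68) = -3264.00, centroid at (59.00, 67.00).
hole 2: A = −(40 × 46) = -1840.00, centroid at (141.00, 64.00).
ΣA = 30596.00 mm²
ΣAX̄ = (35700.00)(105.00) + (-3264.00)(59.00) + (-1840.00)(141.00) = 3296484.00 mm³
ΣAȲ = (35700.00)(85.00) + (-3264.00)(67.00) + (-1840.00)(64.00) = 2698052.00 mm³
X̄ = 3296484.00 / 30596.00 = 107.74 mm
Ȳ = 2698052.00 / 30596.00 = 88.18 mm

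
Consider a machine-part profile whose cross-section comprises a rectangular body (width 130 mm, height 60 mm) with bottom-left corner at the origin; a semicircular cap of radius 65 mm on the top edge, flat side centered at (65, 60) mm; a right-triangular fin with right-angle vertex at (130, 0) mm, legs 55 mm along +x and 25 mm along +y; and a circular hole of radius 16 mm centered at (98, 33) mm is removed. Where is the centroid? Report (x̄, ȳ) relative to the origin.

Part | A | x̄ᵢ | ȳᵢ | A·x̄ᵢ | A·ȳᵢ
rectangular body | 7800.00 | 65.00 | 30.00 | 507000.00 | 234000.00
semicircular top | 6636.61 | 65.00 | 87.59 | 431379.94 | 581280.20
triangular fin | 687.50 | 148.33 | 8.33 | 101979.17 | 5729.17
hole | -804.25 | 98.00 | 33.00 | -78816.28 | -26540.17
Σ | 14319.87 |  |  | 961542.83 | 794469.19
x̄ = 961542.83 / 14319.87 = 67.15 mm
ȳ = 794469.19 / 14319.87 = 55.48 mm

x̄ = 67.15 mm, ȳ = 55.48 mm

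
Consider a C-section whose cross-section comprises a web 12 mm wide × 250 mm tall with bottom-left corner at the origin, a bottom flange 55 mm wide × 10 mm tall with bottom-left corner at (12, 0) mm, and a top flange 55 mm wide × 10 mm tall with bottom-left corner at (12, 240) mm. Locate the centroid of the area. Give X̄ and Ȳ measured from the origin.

web: A = 12 × 250 = 3000.00, centroid at (6.00, 125.00).
bottom flange: A = 55 × 10 = 550.00, centroid at (39.50, 5.00).
top flange: A = 55 × 10 = 550.00, centroid at (39.50, 245.00).
ΣA = 4100.00 mm², ΣAX̄ = 61450.00 mm³, ΣAȲ = 512500.00 mm³.
X̄ = 61450.00/4100.00 = 14.99 mm; Ȳ = 512500.00/4100.00 = 125.00 mm.

X̄ = 14.99 mm, Ȳ = 125.00 mm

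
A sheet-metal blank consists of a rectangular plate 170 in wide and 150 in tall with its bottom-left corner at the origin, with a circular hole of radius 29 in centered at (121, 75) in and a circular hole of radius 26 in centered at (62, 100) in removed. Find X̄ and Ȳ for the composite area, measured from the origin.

X̄ = 82.77 in, Ȳ = 72.44 in

plate: A = 170 × 150 = 25500.00, centroid at (85.00, 75.00).
hole 1: A = −π·29² = -2642.08, centroid at (121.00, 75.00).
hole 2: A = −π·26² = -2123.72, centroid at (62.00, 100.00).
ΣA = 20734.20 in², ΣAX̄ = 1716137.96 in³, ΣAȲ = 1501972.38 in³.
X̄ = 1716137.96/20734.20 = 82.77 in; Ȳ = 1501972.38/20734.20 = 72.44 in.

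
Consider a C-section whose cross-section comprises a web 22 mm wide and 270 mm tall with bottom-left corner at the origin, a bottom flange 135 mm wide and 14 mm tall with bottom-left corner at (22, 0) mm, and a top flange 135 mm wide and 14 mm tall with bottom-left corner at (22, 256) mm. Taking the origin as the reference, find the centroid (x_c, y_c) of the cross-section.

web: A = 22 × 270 = 5940.00, centroid at (11.00, 135.00).
bottom flange: A = 135 × 14 = 1890.00, centroid at (89.50, 7.00).
top flange: A = 135 × 14 = 1890.00, centroid at (89.50, 263.00).
ΣA = 9720.00 mm²
ΣAx_c = (5940.00)(11.00) + (1890.00)(89.50) + (1890.00)(89.50) = 403650.00 mm³
ΣAy_c = (5940.00)(135.00) + (1890.00)(7.00) + (1890.00)(263.00) = 1312200.00 mm³
x_c = 403650.00 / 9720.00 = 41.53 mm
y_c = 1312200.00 / 9720.00 = 135.00 mm

x_c = 41.53 mm, y_c = 135.00 mm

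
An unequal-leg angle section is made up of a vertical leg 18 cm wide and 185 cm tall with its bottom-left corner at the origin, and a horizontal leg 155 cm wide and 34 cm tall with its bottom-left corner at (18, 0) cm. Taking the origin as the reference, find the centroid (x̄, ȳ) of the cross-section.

vertical leg: A = 18 × 185 = 3330.00, centroid at (9.00, 92.50).
horizontal leg: A = 155 × 34 = 5270.00, centroid at (95.50, 17.00).
ΣA = 8600.00 cm²
ΣAx̄ = (3330.00)(9.00) + (5270.00)(95.50) = 533255.00 cm³
ΣAȳ = (3330.00)(92.50) + (5270.00)(17.00) = 397615.00 cm³
x̄ = 533255.00 / 8600.00 = 62.01 cm
ȳ = 397615.00 / 8600.00 = 46.23 cm

x̄ = 62.01 cm, ȳ = 46.23 cm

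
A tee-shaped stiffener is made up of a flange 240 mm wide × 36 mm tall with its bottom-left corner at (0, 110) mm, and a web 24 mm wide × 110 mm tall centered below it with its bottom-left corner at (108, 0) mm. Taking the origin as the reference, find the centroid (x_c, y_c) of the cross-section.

web: A = 24 × 110 = 2640.00, centroid at (120.00, 55.00).
flange: A = 240 × 36 = 8640.00, centroid at (120.00, 128.00).
ΣA = 11280.00 mm²
ΣAx_c = (2640.00)(120.00) + (8640.00)(120.00) = 1353600.00 mm³
ΣAy_c = (2640.00)(55.00) + (8640.00)(128.00) = 1251120.00 mm³
x_c = 1353600.00 / 11280.00 = 120.00 mm
y_c = 1251120.00 / 11280.00 = 110.91 mm

x_c = 120.00 mm, y_c = 110.91 mm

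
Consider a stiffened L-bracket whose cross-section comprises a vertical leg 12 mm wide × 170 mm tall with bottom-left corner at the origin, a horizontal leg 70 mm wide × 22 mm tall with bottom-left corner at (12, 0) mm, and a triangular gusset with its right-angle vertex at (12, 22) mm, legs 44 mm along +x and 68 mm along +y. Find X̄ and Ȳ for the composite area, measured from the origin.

vertical leg: A = 12 × 170 = 2040.00, centroid at (6.00, 85.00).
horizontal leg: A = 70 × 22 = 1540.00, centroid at (47.00, 11.00).
gusset: A = ½·44·68 = 1496.00, centroid at (26.67, 44.67).
ΣA = 5076.00 mm²
ΣAX̄ = (2040.00)(6.00) + (1540.00)(47.00) + (1496.00)(26.67) = 124513.33 mm³
ΣAȲ = (2040.00)(85.00) + (1540.00)(11.00) + (1496.00)(44.67) = 257161.33 mm³
X̄ = 124513.33 / 5076.00 = 24.53 mm
Ȳ = 257161.33 / 5076.00 = 50.66 mm

X̄ = 24.53 mm, Ȳ = 50.66 mm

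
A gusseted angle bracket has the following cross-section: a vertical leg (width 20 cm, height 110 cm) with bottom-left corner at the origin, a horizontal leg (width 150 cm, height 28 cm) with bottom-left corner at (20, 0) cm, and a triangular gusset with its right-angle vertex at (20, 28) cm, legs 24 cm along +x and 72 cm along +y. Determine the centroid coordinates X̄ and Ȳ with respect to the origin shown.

vertical leg: A = 20 × 110 = 2200.00, centroid at (10.00, 55.00).
horizontal leg: A = 150 × 28 = 4200.00, centroid at (95.00, 14.00).
gusset: A = ½·24·72 = 864.00, centroid at (28.00, 52.00).
ΣA = 7264.00 cm²
ΣAX̄ = (2200.00)(10.00) + (4200.00)(95.00) + (864.00)(28.00) = 445192.00 cm³
ΣAȲ = (2200.00)(55.00) + (4200.00)(14.00) + (864.00)(52.00) = 224728.00 cm³
X̄ = 445192.00 / 7264.00 = 61.29 cm
Ȳ = 224728.00 / 7264.00 = 30.94 cm

X̄ = 61.29 cm, Ȳ = 30.94 cm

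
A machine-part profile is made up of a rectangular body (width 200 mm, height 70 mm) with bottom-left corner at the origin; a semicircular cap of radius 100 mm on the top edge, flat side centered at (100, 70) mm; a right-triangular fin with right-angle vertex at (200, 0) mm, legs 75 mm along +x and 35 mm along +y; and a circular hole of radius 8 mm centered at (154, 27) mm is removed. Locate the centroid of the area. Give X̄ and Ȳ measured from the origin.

Part | A | x̄ᵢ | ȳᵢ | A·x̄ᵢ | A·ȳᵢ
rectangular body | 14000.00 | 100.00 | 35.00 | 1400000.00 | 490000.00
semicircular top | 15707.96 | 100.00 | 112.44 | 1570796.33 | 1766224.10
triangular fin | 1312.50 | 225.00 | 11.67 | 295312.50 | 15312.50
hole | -201.06 | 154.00 | 27.00 | -30963.54 | -5428.67
Σ | 30819.40 |  |  | 3235145.29 | 2266107.92
X̄ = 3235145.29 / 30819.40 = 104.97 mm
Ȳ = 2266107.92 / 30819.40 = 73.53 mm

X̄ = 104.97 mm, Ȳ = 73.53 mm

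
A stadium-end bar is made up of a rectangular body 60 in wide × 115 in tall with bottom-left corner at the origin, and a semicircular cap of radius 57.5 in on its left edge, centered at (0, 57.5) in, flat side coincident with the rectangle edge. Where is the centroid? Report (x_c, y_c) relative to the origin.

x_c = 6.64 in, y_c = 57.50 in

rectangular body: A = 60 × 115 = 6900.00, centroid at (30.00, 57.50).
semicircular end: A = ½π·57.5² = 5193.45, centroid at (-24.40, 57.50).
ΣA = 12093.45 in², ΣAx_c = 80260.42 in³, ΣAy_c = 695373.11 in³.
x_c = 80260.42/12093.45 = 6.64 in; y_c = 695373.11/12093.45 = 57.50 in.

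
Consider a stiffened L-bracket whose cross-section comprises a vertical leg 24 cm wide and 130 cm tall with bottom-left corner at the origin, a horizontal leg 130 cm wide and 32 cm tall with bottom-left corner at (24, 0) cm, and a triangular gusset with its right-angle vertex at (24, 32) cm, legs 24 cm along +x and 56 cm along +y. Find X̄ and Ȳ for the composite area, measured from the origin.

vertical leg: A = 24 × 130 = 3120.00, centroid at (12.00, 65.00).
horizontal leg: A = 130 × 32 = 4160.00, centroid at (89.00, 16.00).
gusset: A = ½·24·56 = 672.00, centroid at (32.00, 50.67).
ΣA = 7952.00 cm², ΣAX̄ = 429184.00 cm³, ΣAȲ = 303408.00 cm³.
X̄ = 429184.00/7952.00 = 53.97 cm; Ȳ = 303408.00/7952.00 = 38.15 cm.

X̄ = 53.97 cm, Ȳ = 38.15 cm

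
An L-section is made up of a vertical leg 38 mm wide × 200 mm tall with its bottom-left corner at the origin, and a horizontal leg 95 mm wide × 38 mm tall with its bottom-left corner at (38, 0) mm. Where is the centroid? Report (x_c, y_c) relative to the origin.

vertical leg: A = 38 × 200 = 7600.00, centroid at (19.00, 100.00).
horizontal leg: A = 95 × 38 = 3610.00, centroid at (85.50, 19.00).
ΣA = 11210.00 mm², ΣAx_c = 453055.00 mm³, ΣAy_c = 828590.00 mm³.
x_c = 453055.00/11210.00 = 40.42 mm; y_c = 828590.00/11210.00 = 73.92 mm.

x_c = 40.42 mm, y_c = 73.92 mm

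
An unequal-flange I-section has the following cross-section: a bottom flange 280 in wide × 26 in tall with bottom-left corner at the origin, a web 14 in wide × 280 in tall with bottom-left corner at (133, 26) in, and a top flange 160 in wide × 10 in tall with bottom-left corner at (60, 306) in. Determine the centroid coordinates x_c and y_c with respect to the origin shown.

x_c = 140.00 in, y_c = 97.11 in

bottom flange: A = 280 × 26 = 7280.00, centroid at (140.00, 13.00).
web: A = 14 × 280 = 3920.00, centroid at (140.00, 166.00).
top flange: A = 160 × 10 = 1600.00, centroid at (140.00, 311.00).
ΣA = 12800.00 in², ΣAx_c = 1792000.00 in³, ΣAy_c = 1242960.00 in³.
x_c = 1792000.00/12800.00 = 140.00 in; y_c = 1242960.00/12800.00 = 97.11 in.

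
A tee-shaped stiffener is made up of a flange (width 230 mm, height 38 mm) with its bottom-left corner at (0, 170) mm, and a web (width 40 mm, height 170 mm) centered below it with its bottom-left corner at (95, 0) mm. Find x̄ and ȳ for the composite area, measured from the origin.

x̄ = 115.00 mm, ȳ = 143.49 mm

web: A = 40 × 170 = 6800.00, centroid at (115.00, 85.00).
flange: A = 230 × 38 = 8740.00, centroid at (115.00, 189.00).
ΣA = 15540.00 mm²
ΣAx̄ = (6800.00)(115.00) + (8740.00)(115.00) = 1787100.00 mm³
ΣAȳ = (6800.00)(85.00) + (8740.00)(189.00) = 2229860.00 mm³
x̄ = 1787100.00 / 15540.00 = 115.00 mm
ȳ = 2229860.00 / 15540.00 = 143.49 mm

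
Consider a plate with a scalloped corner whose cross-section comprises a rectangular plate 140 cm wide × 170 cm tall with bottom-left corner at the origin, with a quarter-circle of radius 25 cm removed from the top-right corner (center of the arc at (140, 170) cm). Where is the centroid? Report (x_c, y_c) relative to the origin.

plate: A = 140 × 170 = 23800.00, centroid at (70.00, 85.00).
removed quarter-circle: A = −¼π·25² = -490.87, centroid at (129.39, 159.39).
ΣA = 23309.13 cm², ΣAx_c = 1602485.99 cm³, ΣAy_c = 1944759.78 cm³.
x_c = 1602485.99/23309.13 = 68.75 cm; y_c = 1944759.78/23309.13 = 83.43 cm.

x_c = 68.75 cm, y_c = 83.43 cm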